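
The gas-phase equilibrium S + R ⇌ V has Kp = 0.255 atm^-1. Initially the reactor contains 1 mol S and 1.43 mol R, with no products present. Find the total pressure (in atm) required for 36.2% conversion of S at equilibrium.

P = 4.31 atm

Basis: 1 mol S initially; let X = conversion of S. Extent ξ = X.
Mole table: n_S = 1 − X; n_R = 1.43 − X; n_V = X.
Summing: n_T = 2.43 − X.
Kp = p_V / (p_S p_R) with p_i = (n_i/n_T)·P.
At X = 0.362: the mole-fraction product g(X) = Π y_i^ν_i = 1.099. Since Kp = g(X)·P^{-1}, P = (g/Kp)^(1/1) = (1.099/0.255)^(1/1) = 4.31 atm.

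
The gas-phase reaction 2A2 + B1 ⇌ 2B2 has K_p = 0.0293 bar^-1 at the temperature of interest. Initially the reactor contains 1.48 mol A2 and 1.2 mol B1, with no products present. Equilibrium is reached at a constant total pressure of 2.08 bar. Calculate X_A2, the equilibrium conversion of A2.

Let X = conversion of A2 (basis 1.48 mol A2); extent of reaction ξ = 0.74X.
At extent ξ: n_A2 = 1.48 − 1.48X; n_B1 = 1.2 − 0.74X; n_B2 = 1.48X.
n_T = Σnᵢ = 2.68 − 0.74X.
y_i = n_i/n_T, p_i = y_i·P. K_p = p_B2^2 / (p_A2^2 p_B1).
Equating to 0.0293 bar^-1 and solving on 0 < X < 1: X = 0.139.

X = 0.139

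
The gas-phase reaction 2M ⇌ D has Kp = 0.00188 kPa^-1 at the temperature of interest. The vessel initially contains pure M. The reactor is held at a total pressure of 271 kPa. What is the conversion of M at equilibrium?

Let X = conversion of M (basis 1 mol M); extent of reaction ξ = 0.5X.
Moles: n_M = 1 − X; n_D = 0.5X.
Summing: n_T = 1 − 0.5X.
Mole fractions y_i = n_i/n_T; Kp = p_D / (p_M^2) with p_i = y_i·P.
Substituting and setting equal to 0.00188 kPa^-1 gives a polynomial in X; the root in (0,1) is X = 0.426.

X = 0.426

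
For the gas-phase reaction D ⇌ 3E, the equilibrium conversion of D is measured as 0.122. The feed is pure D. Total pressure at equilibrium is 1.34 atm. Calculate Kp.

Kp = 0.0648 atm^2

Let X = conversion of D (basis 1 mol D); extent of reaction ξ = X.
Species balance: n_D = 1 − X; n_E = 3X.
n_T = Σnᵢ = 1 + 2X.
At X = 0.122: n_D = 0.878, n_E = 0.366, n_T = 1.24.
p_i = (n_i/n_T)·P. Kp = p_E^3 / (p_D) = 0.0648 atm^2.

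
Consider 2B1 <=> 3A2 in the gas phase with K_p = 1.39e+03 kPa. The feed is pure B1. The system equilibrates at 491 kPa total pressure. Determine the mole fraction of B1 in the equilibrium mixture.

Let X = conversion of B1 (basis 1 mol B1); extent of reaction ξ = 0.5X.
Mole table: n_B1 = 1 − X; n_A2 = 1.5X.
n_T = Σnᵢ = 1 + 0.5X.
With p_i = (n_i/n_T)P, K_p = p_A2^3 / (p_B1^2).
Equating to 1.39e+03 kPa and solving on 0 < X < 1: X = 0.578.
Then n_B1 = 0.422, n_T = 1.29, so y_B1 = 0.328.

y_B1 = 0.328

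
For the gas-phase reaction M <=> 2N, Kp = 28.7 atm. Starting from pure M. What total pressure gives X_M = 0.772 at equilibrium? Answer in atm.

Basis: 1 mol M initially; let X = conversion of M. Extent ξ = X.
At extent ξ: n_M = 1 − X; n_N = 2X.
Total moles n_T = 1 + X.
Kp = p_N^2 / (p_M) with p_i = (n_i/n_T)·P.
At X = 0.772: the mole-fraction product g(X) = Π y_i^ν_i = 5.901. Since Kp = g(X)·P^{1}, P = (Kp/g)^(1/1) = (28.7/5.901)^(1/1) = 4.86 atm.

P = 4.86 atm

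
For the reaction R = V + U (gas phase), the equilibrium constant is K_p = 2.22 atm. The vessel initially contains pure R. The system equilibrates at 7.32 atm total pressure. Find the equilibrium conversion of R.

X = 0.482

Basis: 1 mol R initially; let X = conversion of R. Extent ξ = X.
At extent ξ: n_R = 1 − X; n_V = X; n_U = X.
Summing: n_T = 1 + X.
With p_i = (n_i/n_T)P, K_p = p_V p_U / (p_R).
Setting this equal to 2.22 atm and taking the physical root (0 < X < 1) gives X = 0.482.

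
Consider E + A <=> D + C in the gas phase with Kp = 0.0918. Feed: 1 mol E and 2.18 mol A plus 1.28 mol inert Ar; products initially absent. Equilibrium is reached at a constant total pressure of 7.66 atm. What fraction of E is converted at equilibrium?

X = 0.335

Take 1 mol E as basis and let X be its fractional conversion, so ξ = X.
Species balance: n_E = 1 − X; n_A = 2.18 − X; n_D = X; n_C = X; n_I = 1.28 (inert).
Since Δν = 0, n_T = 4.46 throughout.
y_i = n_i/n_T, p_i = y_i·P. Kp = p_D p_C / (p_E p_A).
Substituting and setting equal to 0.0918 gives a polynomial in X; the root in (0,1) is X = 0.335.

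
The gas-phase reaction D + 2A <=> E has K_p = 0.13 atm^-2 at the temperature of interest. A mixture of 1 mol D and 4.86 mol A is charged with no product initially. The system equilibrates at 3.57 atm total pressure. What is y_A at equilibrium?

Take 1 mol D as basis and let X be its fractional conversion, so ξ = X.
Mole table: n_D = 1 − X; n_A = 4.86 − 2X; n_E = X.
Summing: n_T = 5.86 − 2X.
Mole fractions y_i = n_i/n_T; K_p = p_E / (p_D p_A^2) with p_i = y_i·P.
This yields a degree-3 equation in X; solving on (0,1), X = 0.510.
Then n_A = 3.84, n_T = 4.84, so y_A = 0.793.

y_A = 0.793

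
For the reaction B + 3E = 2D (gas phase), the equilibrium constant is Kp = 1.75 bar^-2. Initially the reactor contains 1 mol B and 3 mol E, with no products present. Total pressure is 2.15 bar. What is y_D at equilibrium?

y_D = 0.368

Basis: 1 mol B initially; let X = conversion of B. Extent ξ = X.
At extent ξ: n_B = 1 − X; n_E = 3 − 3X; n_D = 2X.
Summing: n_T = 4 − 2X.
With p_i = (n_i/n_T)P, Kp = p_D^2 / (p_B p_E^3).
Equating to 1.75 bar^-2 and solving on 0 < X < 1: X = 0.538.
Then n_D = 1.08, n_T = 2.92, so y_D = 0.368.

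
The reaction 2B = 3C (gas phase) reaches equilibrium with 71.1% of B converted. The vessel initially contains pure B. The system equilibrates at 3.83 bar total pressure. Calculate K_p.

Basis: 1 mol B initially; let X = conversion of B. Extent ξ = 0.5X.
Species balance: n_B = 1 − X; n_C = 1.5X.
n_T = Σnᵢ = 1 + 0.5X.
At X = 0.711: n_B = 0.289, n_C = 1.07, n_T = 1.36.
p_i = (n_i/n_T)·P. K_p = p_C^3 / (p_B^2) = 41 bar.

K_p = 41 bar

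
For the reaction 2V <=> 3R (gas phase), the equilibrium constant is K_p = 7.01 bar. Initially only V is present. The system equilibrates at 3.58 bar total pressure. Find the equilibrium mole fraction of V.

y_V = 0.363

Basis: 1 mol V initially; let X = conversion of V. Extent ξ = 0.5X.
Species balance: n_V = 1 − X; n_R = 1.5X.
Summing: n_T = 1 + 0.5X.
Mole fractions y_i = n_i/n_T; K_p = p_R^3 / (p_V^2) with p_i = y_i·P.
Equating to 7.01 bar and solving on 0 < X < 1: X = 0.539.
Then n_V = 0.461, n_T = 1.27, so y_V = 0.363.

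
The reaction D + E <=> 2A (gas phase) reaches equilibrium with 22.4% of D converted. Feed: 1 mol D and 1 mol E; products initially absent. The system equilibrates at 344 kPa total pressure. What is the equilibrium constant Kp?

Kp = 0.333

Take 1 mol D as basis and let X be its fractional conversion, so ξ = X.
Species balance: n_D = 1 − X; n_E = 1 − X; n_A = 2X.
Total moles n_T = 2 (Δν = 0, constant).
At X = 0.224: n_D = 0.776, n_E = 0.776, n_A = 0.448, n_T = 2.
p_i = (n_i/n_T)·P. Kp = p_A^2 / (p_D p_E) = 0.333.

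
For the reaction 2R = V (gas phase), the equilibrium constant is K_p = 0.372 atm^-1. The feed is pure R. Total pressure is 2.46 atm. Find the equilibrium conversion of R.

X = 0.537

Basis: 1 mol R initially; let X = conversion of R. Extent ξ = 0.5X.
Mole table: n_R = 1 − X; n_V = 0.5X.
Summing: n_T = 1 − 0.5X.
With p_i = (n_i/n_T)P, K_p = p_V / (p_R^2).
Substituting and setting equal to 0.372 atm^-1 gives a polynomial in X; the root in (0,1) is X = 0.537.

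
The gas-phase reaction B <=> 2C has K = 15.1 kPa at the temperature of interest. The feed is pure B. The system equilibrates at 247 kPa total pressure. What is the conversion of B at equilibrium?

X = 0.123

Take 1 mol B as basis and let X be its fractional conversion, so ξ = X.
Moles: n_B = 1 − X; n_C = 2X.
Total moles n_T = 1 + X.
y_i = n_i/n_T, p_i = y_i·P. K = p_C^2 / (p_B).
Substituting and setting equal to 15.1 kPa gives a polynomial in X; the root in (0,1) is X = 0.123.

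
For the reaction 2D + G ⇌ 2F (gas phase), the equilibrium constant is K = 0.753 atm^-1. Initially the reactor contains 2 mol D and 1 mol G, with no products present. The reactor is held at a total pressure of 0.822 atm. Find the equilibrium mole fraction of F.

Take 2 mol D as basis and let X be its fractional conversion, so ξ = X.
Species balance: n_D = 2 − 2X; n_G = 1 − X; n_F = 2X.
Total moles n_T = 3 − X.
Mole fractions y_i = n_i/n_T; K = p_F^2 / (p_D^2 p_G) with p_i = y_i·P.
Setting this equal to 0.753 atm^-1 and taking the physical root (0 < X < 1) gives X = 0.287.
Then n_F = 0.575, n_T = 2.71, so y_F = 0.212.

y_F = 0.212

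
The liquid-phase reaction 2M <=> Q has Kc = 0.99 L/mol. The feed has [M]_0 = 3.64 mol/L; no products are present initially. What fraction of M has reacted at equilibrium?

Let X = conversion of M; extent ξ = 3.64X/2 mol/L.
Concentrations: [M] = 3.64 − 3.64X; [Q] = 1.82X.
Kc = [Q] / ([M]^2).
Setting equal to 0.99 and solving for X on (0,1) gives X = 0.690.

X = 0.690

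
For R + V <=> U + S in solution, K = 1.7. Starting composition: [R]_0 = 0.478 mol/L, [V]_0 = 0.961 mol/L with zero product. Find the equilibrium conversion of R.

Let X = conversion of R; extent ξ = 0.478·X mol/L.
Concentrations: [R] = 0.478 − 0.478X; [V] = 0.961 − 0.478X; [U] = 0.478X; [S] = 0.478X.
K = [U] [S] / ([R] [V]).
Equating to 1.7: the physical root is X = 0.743.

X = 0.743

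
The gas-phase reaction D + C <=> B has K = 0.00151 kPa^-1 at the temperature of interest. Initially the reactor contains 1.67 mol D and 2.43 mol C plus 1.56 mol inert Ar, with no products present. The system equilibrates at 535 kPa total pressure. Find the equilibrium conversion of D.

X = 0.238

Let X = conversion of D (basis 1.67 mol D); extent of reaction ξ = 1.67X.
At extent ξ: n_D = 1.67 − 1.67X; n_C = 2.43 − 1.67X; n_B = 1.67X; n_I = 1.56 (inert).
n_T = Σnᵢ = 5.66 − 1.67X.
With p_i = (n_i/n_T)P, K = p_B / (p_D p_C).
Equating to 0.00151 kPa^-1 and solving on 0 < X < 1: X = 0.238.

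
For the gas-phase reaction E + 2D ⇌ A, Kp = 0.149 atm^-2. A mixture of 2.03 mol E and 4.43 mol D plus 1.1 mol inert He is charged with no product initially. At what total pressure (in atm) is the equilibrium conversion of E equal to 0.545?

P = 6.84 atm

Let X = conversion of E (basis 2.03 mol E); extent of reaction ξ = 2.03X.
Mole table: n_E = 2.03 − 2.03X; n_D = 4.43 − 4.06X; n_A = 2.03X; n_I = 1.1 (inert).
Total moles n_T = 7.56 − 4.06X.
Kp = p_A / (p_E p_D^2) with p_i = (n_i/n_T)·P.
At X = 0.545: the mole-fraction product g(X) = Π y_i^ν_i = 6.966. Since Kp = g(X)·P^{-2}, P = (g/Kp)^(1/2) = (6.966/0.149)^(1/2) = 6.84 atm.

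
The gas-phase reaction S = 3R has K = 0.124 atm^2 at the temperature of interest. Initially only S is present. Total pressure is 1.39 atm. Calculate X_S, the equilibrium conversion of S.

Basis: 1 mol S initially; let X = conversion of S. Extent ξ = X.
Moles: n_S = 1 − X; n_R = 3X.
Total moles n_T = 1 + 2X.
y_i = n_i/n_T, p_i = y_i·P. K = p_R^3 / (p_S).
Substituting and setting equal to 0.124 atm^2 gives a polynomial in X; the root in (0,1) is X = 0.151.

X = 0.151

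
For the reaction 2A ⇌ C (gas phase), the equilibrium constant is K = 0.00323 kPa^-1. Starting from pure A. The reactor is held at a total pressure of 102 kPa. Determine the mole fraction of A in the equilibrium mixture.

Basis: 1 mol A initially; let X = conversion of A. Extent ξ = 0.5X.
At extent ξ: n_A = 1 − X; n_C = 0.5X.
n_T = Σnᵢ = 1 − 0.5X.
Mole fractions y_i = n_i/n_T; K = p_C / (p_A^2) with p_i = y_i·P.
This yields a degree-2 equation in X; solving on (0,1), X = 0.343.
Then n_A = 0.657, n_T = 0.828, so y_A = 0.793.

y_A = 0.793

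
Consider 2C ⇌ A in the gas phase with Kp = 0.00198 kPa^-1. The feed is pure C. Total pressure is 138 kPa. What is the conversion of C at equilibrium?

X = 0.309

Basis: 1 mol C initially; let X = conversion of C. Extent ξ = 0.5X.
Species balance: n_C = 1 − X; n_A = 0.5X.
Summing: n_T = 1 − 0.5X.
With p_i = (n_i/n_T)P, Kp = p_A / (p_C^2).
Equating to 0.00198 kPa^-1 and solving on 0 < X < 1: X = 0.309.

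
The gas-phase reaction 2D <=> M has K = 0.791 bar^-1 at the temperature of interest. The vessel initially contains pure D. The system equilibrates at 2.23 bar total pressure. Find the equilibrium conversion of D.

Take 1 mol D as basis and let X be its fractional conversion, so ξ = 0.5X.
At extent ξ: n_D = 1 − X; n_M = 0.5X.
Summing: n_T = 1 − 0.5X.
With p_i = (n_i/n_T)P, K = p_M / (p_D^2).
Equating to 0.791 bar^-1 and solving on 0 < X < 1: X = 0.648.

X = 0.648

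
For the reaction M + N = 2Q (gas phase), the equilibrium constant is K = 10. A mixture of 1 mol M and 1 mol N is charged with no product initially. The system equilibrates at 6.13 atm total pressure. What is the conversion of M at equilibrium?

Basis: 1 mol M initially; let X = conversion of M. Extent ξ = X.
Species balance: n_M = 1 − X; n_N = 1 − X; n_Q = 2X.
Since Δν = 0, n_T = 2 throughout.
y_i = n_i/n_T, p_i = y_i·P. K = p_Q^2 / (p_M p_N).
Substituting and setting equal to 10 gives a polynomial in X; the root in (0,1) is X = 0.613.

X = 0.613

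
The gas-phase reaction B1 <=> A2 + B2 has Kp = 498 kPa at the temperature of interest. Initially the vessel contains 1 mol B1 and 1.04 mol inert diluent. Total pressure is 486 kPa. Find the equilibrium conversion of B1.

Basis: 1 mol B1 initially; let X = conversion of B1. Extent ξ = X.
Species balance: n_B1 = 1 − X; n_A2 = X; n_B2 = X; n_I = 1.04 (inert).
Summing: n_T = 2.04 + X.
Mole fractions y_i = n_i/n_T; Kp = p_A2 p_B2 / (p_B1) with p_i = y_i·P.
Substituting and setting equal to 498 kPa gives a polynomial in X; the root in (0,1) is X = 0.786.

X = 0.786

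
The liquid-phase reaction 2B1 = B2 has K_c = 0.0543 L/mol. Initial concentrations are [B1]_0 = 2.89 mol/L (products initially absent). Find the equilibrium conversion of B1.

Let X = conversion of B1; extent ξ = 2.89X/2 mol/L.
Concentrations: [B1] = 2.89 − 2.89X; [B2] = 1.45X.
K_c = [B2] / ([B1]^2).
Setting equal to 0.0543 and solving for X on (0,1) gives X = 0.201.

X = 0.201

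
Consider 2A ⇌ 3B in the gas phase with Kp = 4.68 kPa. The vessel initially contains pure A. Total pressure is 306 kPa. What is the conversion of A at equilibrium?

X = 0.152

Let X = conversion of A (basis 1 mol A); extent of reaction ξ = 0.5X.
At extent ξ: n_A = 1 − X; n_B = 1.5X.
Summing: n_T = 1 + 0.5X.
With p_i = (n_i/n_T)P, Kp = p_B^3 / (p_A^2).
Substituting and setting equal to 4.68 kPa gives a polynomial in X; the root in (0,1) is X = 0.152.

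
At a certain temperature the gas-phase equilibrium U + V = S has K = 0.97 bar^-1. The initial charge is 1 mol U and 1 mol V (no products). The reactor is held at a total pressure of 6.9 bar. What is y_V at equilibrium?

Basis: 1 mol U initially; let X = conversion of U. Extent ξ = X.
Species balance: n_U = 1 − X; n_V = 1 − X; n_S = X.
Total moles n_T = 2 − X.
With p_i = (n_i/n_T)P, K = p_S / (p_U p_V).
Substituting and setting equal to 0.97 bar^-1 gives a polynomial in X; the root in (0,1) is X = 0.639.
Then n_V = 0.361, n_T = 1.36, so y_V = 0.265.

y_V = 0.265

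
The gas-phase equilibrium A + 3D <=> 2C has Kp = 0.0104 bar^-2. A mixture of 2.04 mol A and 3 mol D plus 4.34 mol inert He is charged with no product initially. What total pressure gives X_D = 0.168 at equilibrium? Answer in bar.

P = 5.52 bar

Basis: 3 mol D initially; let X = conversion of D. Extent ξ = X.
Mole table: n_A = 2.04 − X; n_D = 3 − 3X; n_C = 2X; n_I = 4.34 (inert).
Summing: n_T = 9.38 − 2X.
Kp = p_C^2 / (p_A p_D^3) with p_i = (n_i/n_T)·P.
At X = 0.168: the mole-fraction product g(X) = Π y_i^ν_i = 0.3172. Since Kp = g(X)·P^{-2}, P = (g/Kp)^(1/2) = (0.3172/0.0104)^(1/2) = 5.52 bar.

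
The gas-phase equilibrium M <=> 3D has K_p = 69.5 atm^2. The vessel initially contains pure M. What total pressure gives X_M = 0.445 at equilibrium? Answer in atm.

Take 1 mol M as basis and let X be its fractional conversion, so ξ = X.
Moles: n_M = 1 − X; n_D = 3X.
Total moles n_T = 1 + 2X.
K_p = p_D^3 / (p_M) with p_i = (n_i/n_T)·P.
At X = 0.445: the mole-fraction product g(X) = Π y_i^ν_i = 1.2. Since K_p = g(X)·P^{2}, P = (K_p/g)^(1/2) = (69.5/1.2)^(1/2) = 7.61 atm.

P = 7.61 atm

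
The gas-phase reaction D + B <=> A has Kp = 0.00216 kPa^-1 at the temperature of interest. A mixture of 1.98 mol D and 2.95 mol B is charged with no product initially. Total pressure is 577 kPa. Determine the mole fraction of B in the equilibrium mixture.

Let X = conversion of D (basis 1.98 mol D); extent of reaction ξ = 1.98X.
Moles: n_D = 1.98 − 1.98X; n_B = 2.95 − 1.98X; n_A = 1.98X.
n_T = Σnᵢ = 4.93 − 1.98X.
With p_i = (n_i/n_T)P, Kp = p_A / (p_D p_B).
Equating to 0.00216 kPa^-1 and solving on 0 < X < 1: X = 0.395.
Then n_B = 2.17, n_T = 4.15, so y_B = 0.523.

y_B = 0.523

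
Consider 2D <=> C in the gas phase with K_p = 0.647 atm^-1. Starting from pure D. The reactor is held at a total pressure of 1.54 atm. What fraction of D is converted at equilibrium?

Let X = conversion of D (basis 1 mol D); extent of reaction ξ = 0.5X.
Species balance: n_D = 1 − X; n_C = 0.5X.
Total moles n_T = 1 − 0.5X.
With p_i = (n_i/n_T)P, K_p = p_C / (p_D^2).
This yields a degree-2 equation in X; solving on (0,1), X = 0.552.

X = 0.552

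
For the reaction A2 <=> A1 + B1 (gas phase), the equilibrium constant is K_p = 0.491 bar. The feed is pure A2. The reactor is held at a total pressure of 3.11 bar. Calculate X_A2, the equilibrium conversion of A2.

Take 1 mol A2 as basis and let X be its fractional conversion, so ξ = X.
Mole table: n_A2 = 1 − X; n_A1 = X; n_B1 = X.
Total moles n_T = 1 + X.
Mole fractions y_i = n_i/n_T; K_p = p_A1 p_B1 / (p_A2) with p_i = y_i·P.
Substituting and setting equal to 0.491 bar gives a polynomial in X; the root in (0,1) is X = 0.369.

X = 0.369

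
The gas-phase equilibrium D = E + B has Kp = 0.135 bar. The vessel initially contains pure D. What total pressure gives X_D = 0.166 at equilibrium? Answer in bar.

Take 1 mol D as basis and let X be its fractional conversion, so ξ = X.
Moles: n_D = 1 − X; n_E = X; n_B = X.
Summing: n_T = 1 + X.
Kp = p_E p_B / (p_D) with p_i = (n_i/n_T)·P.
At X = 0.166: the mole-fraction product g(X) = Π y_i^ν_i = 0.02834. Since Kp = g(X)·P^{1}, P = (Kp/g)^(1/1) = (0.135/0.02834)^(1/1) = 4.76 bar.

P = 4.76 bar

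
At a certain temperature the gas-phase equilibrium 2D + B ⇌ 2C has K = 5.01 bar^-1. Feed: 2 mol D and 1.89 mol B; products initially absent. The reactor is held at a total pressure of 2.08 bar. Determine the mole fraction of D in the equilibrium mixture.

y_D = 0.207

Let X = conversion of D (basis 2 mol D); extent of reaction ξ = X.
Moles: n_D = 2 − 2X; n_B = 1.89 − X; n_C = 2X.
Summing: n_T = 3.89 − X.
With p_i = (n_i/n_T)P, K = p_C^2 / (p_D^2 p_B).
Substituting and setting equal to 5.01 bar^-1 gives a polynomial in X; the root in (0,1) is X = 0.665.
Then n_D = 0.669, n_T = 3.22, so y_D = 0.207.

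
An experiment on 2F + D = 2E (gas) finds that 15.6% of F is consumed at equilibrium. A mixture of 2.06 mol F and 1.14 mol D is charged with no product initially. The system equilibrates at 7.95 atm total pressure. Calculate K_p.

Let X = conversion of F (basis 2.06 mol F); extent of reaction ξ = 1.03X.
Species balance: n_F = 2.06 − 2.06X; n_D = 1.14 − 1.03X; n_E = 2.06X.
n_T = Σnᵢ = 3.2 − 1.03X.
At X = 0.156: n_F = 1.74, n_D = 0.979, n_E = 0.321, n_T = 3.04.
p_i = (n_i/n_T)·P. K_p = p_E^2 / (p_F^2 p_D) = 0.0133 atm^-1.

K_p = 0.0133 atm^-1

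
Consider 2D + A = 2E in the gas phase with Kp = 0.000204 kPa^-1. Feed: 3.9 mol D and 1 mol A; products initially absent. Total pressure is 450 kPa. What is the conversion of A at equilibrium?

X = 0.215

Take 1 mol A as basis and let X be its fractional conversion, so ξ = X.
Mole table: n_D = 3.9 − 2X; n_A = 1 − X; n_E = 2X.
Summing: n_T = 4.9 − X.
y_i = n_i/n_T, p_i = y_i·P. Kp = p_E^2 / (p_D^2 p_A).
This yields a degree-3 equation in X; solving on (0,1), X = 0.215.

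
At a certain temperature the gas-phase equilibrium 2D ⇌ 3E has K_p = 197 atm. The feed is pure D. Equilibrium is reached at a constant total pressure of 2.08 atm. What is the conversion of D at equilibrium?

Basis: 1 mol D initially; let X = conversion of D. Extent ξ = 0.5X.
Mole table: n_D = 1 − X; n_E = 1.5X.
n_T = Σnᵢ = 1 + 0.5X.
With p_i = (n_i/n_T)P, K_p = p_E^3 / (p_D^2).
This yields a degree-3 equation in X; solving on (0,1), X = 0.872.

X = 0.872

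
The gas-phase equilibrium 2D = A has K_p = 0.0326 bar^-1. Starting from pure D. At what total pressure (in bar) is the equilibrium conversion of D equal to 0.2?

Let X = conversion of D (basis 1 mol D); extent of reaction ξ = 0.5X.
Mole table: n_D = 1 − X; n_A = 0.5X.
Total moles n_T = 1 − 0.5X.
K_p = p_A / (p_D^2) with p_i = (n_i/n_T)·P.
At X = 0.2: the mole-fraction product g(X) = Π y_i^ν_i = 0.1406. Since K_p = g(X)·P^{-1}, P = (g/K_p)^(1/1) = (0.1406/0.0326)^(1/1) = 4.31 bar.

P = 4.31 bar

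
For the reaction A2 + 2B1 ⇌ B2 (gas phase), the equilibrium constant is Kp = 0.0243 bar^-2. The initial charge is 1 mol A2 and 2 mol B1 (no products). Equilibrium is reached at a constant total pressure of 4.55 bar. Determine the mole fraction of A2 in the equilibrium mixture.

y_A2 = 0.313

Basis: 1 mol A2 initially; let X = conversion of A2. Extent ξ = X.
Species balance: n_A2 = 1 − X; n_B1 = 2 − 2X; n_B2 = X.
Total moles n_T = 3 − 2X.
y_i = n_i/n_T, p_i = y_i·P. Kp = p_B2 / (p_A2 p_B1^2).
Equating to 0.0243 bar^-2 and solving on 0 < X < 1: X = 0.165.
Then n_A2 = 0.835, n_T = 2.67, so y_A2 = 0.313.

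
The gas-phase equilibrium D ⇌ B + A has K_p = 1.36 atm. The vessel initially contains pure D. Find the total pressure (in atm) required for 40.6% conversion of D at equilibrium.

Take 1 mol D as basis and let X be its fractional conversion, so ξ = X.
Mole table: n_D = 1 − X; n_B = X; n_A = X.
n_T = Σnᵢ = 1 + X.
K_p = p_B p_A / (p_D) with p_i = (n_i/n_T)·P.
At X = 0.406: the mole-fraction product g(X) = Π y_i^ν_i = 0.1974. Since K_p = g(X)·P^{1}, P = (K_p/g)^(1/1) = (1.36/0.1974)^(1/1) = 6.89 atm.

P = 6.89 atm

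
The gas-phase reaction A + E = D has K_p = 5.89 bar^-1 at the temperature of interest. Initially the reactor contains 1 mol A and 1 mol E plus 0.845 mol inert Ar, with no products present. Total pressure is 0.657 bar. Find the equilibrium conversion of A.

Take 1 mol A as basis and let X be its fractional conversion, so ξ = X.
Moles: n_A = 1 − X; n_E = 1 − X; n_D = X; n_I = 0.845 (inert).
n_T = Σnᵢ = 2.84 − X.
With p_i = (n_i/n_T)P, K_p = p_D / (p_A p_E).
This yields a degree-2 equation in X; solving on (0,1), X = 0.465.

X = 0.465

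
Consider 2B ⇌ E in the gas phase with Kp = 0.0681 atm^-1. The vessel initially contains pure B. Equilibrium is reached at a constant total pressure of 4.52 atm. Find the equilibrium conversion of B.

X = 0.331

Take 1 mol B as basis and let X be its fractional conversion, so ξ = 0.5X.
Moles: n_B = 1 − X; n_E = 0.5X.
n_T = Σnᵢ = 1 − 0.5X.
Mole fractions y_i = n_i/n_T; Kp = p_E / (p_B^2) with p_i = y_i·P.
Setting this equal to 0.0681 atm^-1 and taking the physical root (0 < X < 1) gives X = 0.331.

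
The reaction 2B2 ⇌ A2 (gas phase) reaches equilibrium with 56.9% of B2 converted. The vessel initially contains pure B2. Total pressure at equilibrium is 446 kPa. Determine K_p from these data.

K_p = 0.00246 kPa^-1

Take 1 mol B2 as basis and let X be its fractional conversion, so ξ = 0.5X.
Moles: n_B2 = 1 − X; n_A2 = 0.5X.
Total moles n_T = 1 − 0.5X.
At X = 0.569: n_B2 = 0.431, n_A2 = 0.284, n_T = 0.716.
p_i = (n_i/n_T)·P. K_p = p_A2 / (p_B2^2) = 0.00246 kPa^-1.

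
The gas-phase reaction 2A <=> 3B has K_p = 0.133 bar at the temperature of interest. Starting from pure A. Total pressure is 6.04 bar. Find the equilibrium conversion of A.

Take 1 mol A as basis and let X be its fractional conversion, so ξ = 0.5X.
Species balance: n_A = 1 − X; n_B = 1.5X.
Summing: n_T = 1 + 0.5X.
y_i = n_i/n_T, p_i = y_i·P. K_p = p_B^3 / (p_A^2).
Equating to 0.133 bar and solving on 0 < X < 1: X = 0.170.

X = 0.170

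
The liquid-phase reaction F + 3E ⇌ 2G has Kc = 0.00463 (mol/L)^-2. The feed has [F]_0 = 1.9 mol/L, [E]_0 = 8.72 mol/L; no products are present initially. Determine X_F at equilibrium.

X = 0.348

Let X = conversion of F; extent ξ = 1.9·X mol/L.
Concentrations: [F] = 1.9 − 1.9X; [E] = 8.72 − 5.7X; [G] = 3.8X.
Kc = [G]^2 / ([F] [E]^3).
Solving Kc = 0.00463 for X ∈ (0,1): X = 0.348.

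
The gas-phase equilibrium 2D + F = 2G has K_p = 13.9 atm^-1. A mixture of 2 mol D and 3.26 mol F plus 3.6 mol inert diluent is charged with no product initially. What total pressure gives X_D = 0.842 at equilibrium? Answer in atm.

P = 6.77 atm

Basis: 2 mol D initially; let X = conversion of D. Extent ξ = X.
Moles: n_D = 2 − 2X; n_F = 3.26 − X; n_G = 2X; n_I = 3.6 (inert).
n_T = Σnᵢ = 8.86 − X.
K_p = p_G^2 / (p_D^2 p_F) with p_i = (n_i/n_T)·P.
At X = 0.842: the mole-fraction product g(X) = Π y_i^ν_i = 94.17. Since K_p = g(X)·P^{-1}, P = (g/K_p)^(1/1) = (94.17/13.9)^(1/1) = 6.77 atm.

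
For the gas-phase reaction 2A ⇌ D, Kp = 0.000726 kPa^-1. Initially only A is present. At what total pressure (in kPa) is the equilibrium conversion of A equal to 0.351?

P = 473 kPa

Basis: 1 mol A initially; let X = conversion of A. Extent ξ = 0.5X.
Mole table: n_A = 1 − X; n_D = 0.5X.
n_T = Σnᵢ = 1 − 0.5X.
Kp = p_D / (p_A^2) with p_i = (n_i/n_T)·P.
At X = 0.351: the mole-fraction product g(X) = Π y_i^ν_i = 0.3435. Since Kp = g(X)·P^{-1}, P = (g/Kp)^(1/1) = (0.3435/0.000726)^(1/1) = 473 kPa.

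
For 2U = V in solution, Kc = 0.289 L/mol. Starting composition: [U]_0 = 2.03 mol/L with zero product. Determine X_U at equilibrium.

Let X = conversion of U; extent ξ = 2.03X/2 mol/L.
Concentrations: [U] = 2.03 − 2.03X; [V] = 1.01X.
Kc = [V] / ([U]^2).
Setting equal to 0.289 and solving for X on (0,1) gives X = 0.409.

X = 0.409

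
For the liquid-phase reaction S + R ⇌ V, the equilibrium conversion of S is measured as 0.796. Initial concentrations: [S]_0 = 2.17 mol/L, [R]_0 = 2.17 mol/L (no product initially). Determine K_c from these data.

Let X = conversion of S.
Concentrations: [S] = 2.17 − 2.17X; [R] = 2.17 − 2.17X; [V] = 2.17X.
At X = 0.796: [S] = 0.443, [R] = 0.443, [V] = 1.73.
K_c = [V] / ([S] [R]) = 8.81 L/mol.

K_c = 8.81 L/mol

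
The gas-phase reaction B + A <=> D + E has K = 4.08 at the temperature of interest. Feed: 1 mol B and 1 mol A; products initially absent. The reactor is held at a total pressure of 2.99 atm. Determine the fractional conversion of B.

Let X = conversion of B (basis 1 mol B); extent of reaction ξ = X.
Species balance: n_B = 1 − X; n_A = 1 − X; n_D = X; n_E = X.
Since Δν = 0, n_T = 2 throughout.
With p_i = (n_i/n_T)P, K = p_D p_E / (p_B p_A).
This yields a degree-2 equation in X; solving on (0,1), X = 0.669.

X = 0.669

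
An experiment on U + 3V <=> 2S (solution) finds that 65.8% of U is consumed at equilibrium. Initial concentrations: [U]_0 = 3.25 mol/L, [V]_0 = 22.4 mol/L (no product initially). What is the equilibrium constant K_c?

Let X = conversion of U.
Concentrations: [U] = 3.25 − 3.25X; [V] = 22.4 − 9.75X; [S] = 6.5X.
At X = 0.658: [U] = 1.11, [V] = 16, [S] = 4.28.
K_c = [S]^2 / ([U] [V]^3) = 0.00403 (mol/L)^-2.

K_c = 0.00403 (mol/L)^-2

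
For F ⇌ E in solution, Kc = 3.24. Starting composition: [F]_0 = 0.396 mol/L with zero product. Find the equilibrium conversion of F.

Let X = conversion of F; extent ξ = 0.396·X mol/L.
Concentrations: [F] = 0.396 − 0.396X; [E] = 0.396X.
Kc = [E] / ([F]).
Equating to 3.24: the physical root is X = 0.764.

X = 0.764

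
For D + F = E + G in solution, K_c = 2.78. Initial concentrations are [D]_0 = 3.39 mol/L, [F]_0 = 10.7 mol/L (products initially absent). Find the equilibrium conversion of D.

X = 0.878

Let X = conversion of D; extent ξ = 3.39·X mol/L.
Concentrations: [D] = 3.39 − 3.39X; [F] = 10.7 − 3.39X; [E] = 3.39X; [G] = 3.39X.
K_c = [E] [G] / ([D] [F]).
Equating to 2.78: the physical root is X = 0.878.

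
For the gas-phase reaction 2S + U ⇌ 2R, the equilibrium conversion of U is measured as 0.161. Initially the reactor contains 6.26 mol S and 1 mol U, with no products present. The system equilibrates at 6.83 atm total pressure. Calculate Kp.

Take 1 mol U as basis and let X be its fractional conversion, so ξ = X.
Mole table: n_S = 6.26 − 2X; n_U = 1 − X; n_R = 2X.
Summing: n_T = 7.26 − X.
At X = 0.161: n_S = 5.94, n_U = 0.839, n_R = 0.322, n_T = 7.1.
p_i = (n_i/n_T)·P. Kp = p_R^2 / (p_S^2 p_U) = 0.00364 atm^-1.

Kp = 0.00364 atm^-1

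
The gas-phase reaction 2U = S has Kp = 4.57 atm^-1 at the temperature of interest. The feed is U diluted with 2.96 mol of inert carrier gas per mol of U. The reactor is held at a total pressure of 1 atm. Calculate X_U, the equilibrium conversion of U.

X = 0.535

Take 1 mol U as basis and let X be its fractional conversion, so ξ = 0.5X.
Species balance: n_U = 1 − X; n_S = 0.5X; n_I = 2.96 (inert).
Total moles n_T = 3.96 − 0.5X.
Mole fractions y_i = n_i/n_T; Kp = p_S / (p_U^2) with p_i = y_i·P.
Substituting and setting equal to 4.57 atm^-1 gives a polynomial in X; the root in (0,1) is X = 0.535.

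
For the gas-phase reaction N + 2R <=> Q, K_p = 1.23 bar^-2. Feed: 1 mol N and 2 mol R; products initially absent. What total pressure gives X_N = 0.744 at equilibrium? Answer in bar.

P = 4.54 bar

Take 1 mol N as basis and let X be its fractional conversion, so ξ = X.
At extent ξ: n_N = 1 − X; n_R = 2 − 2X; n_Q = X.
Summing: n_T = 3 − 2X.
K_p = p_Q / (p_N p_R^2) with p_i = (n_i/n_T)·P.
At X = 0.744: the mole-fraction product g(X) = Π y_i^ν_i = 25.35. Since K_p = g(X)·P^{-2}, P = (g/K_p)^(1/2) = (25.35/1.23)^(1/2) = 4.54 bar.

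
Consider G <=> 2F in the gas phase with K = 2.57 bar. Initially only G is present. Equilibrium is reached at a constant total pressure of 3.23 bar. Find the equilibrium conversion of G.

Let X = conversion of G (basis 1 mol G); extent of reaction ξ = X.
Mole table: n_G = 1 − X; n_F = 2X.
n_T = Σnᵢ = 1 + X.
With p_i = (n_i/n_T)P, K = p_F^2 / (p_G).
Equating to 2.57 bar and solving on 0 < X < 1: X = 0.407.

X = 0.407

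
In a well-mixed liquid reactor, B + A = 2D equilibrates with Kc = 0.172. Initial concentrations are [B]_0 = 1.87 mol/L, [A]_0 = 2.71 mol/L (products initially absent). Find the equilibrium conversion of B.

X = 0.206

Let X = conversion of B; extent ξ = 1.87·X mol/L.
Concentrations: [B] = 1.87 − 1.87X; [A] = 2.71 − 1.87X; [D] = 3.74X.
Kc = [D]^2 / ([B] [A]).
This equals 0.172 at X = 0.206 (the root in 0 < X < 1).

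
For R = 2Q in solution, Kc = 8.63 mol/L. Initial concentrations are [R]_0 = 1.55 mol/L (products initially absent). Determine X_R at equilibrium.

X = 0.674

Let X = conversion of R; extent ξ = 1.55·X mol/L.
Concentrations: [R] = 1.55 − 1.55X; [Q] = 3.1X.
Kc = [Q]^2 / ([R]).
Solving Kc = 8.63 for X ∈ (0,1): X = 0.674.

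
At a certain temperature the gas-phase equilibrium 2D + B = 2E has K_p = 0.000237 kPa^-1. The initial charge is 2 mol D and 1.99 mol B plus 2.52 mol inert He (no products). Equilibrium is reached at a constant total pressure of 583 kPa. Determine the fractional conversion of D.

X = 0.166

Basis: 2 mol D initially; let X = conversion of D. Extent ξ = X.
At extent ξ: n_D = 2 − 2X; n_B = 1.99 − X; n_E = 2X; n_I = 2.52 (inert).
n_T = Σnᵢ = 6.51 − X.
Mole fractions y_i = n_i/n_T; K_p = p_E^2 / (p_D^2 p_B) with p_i = y_i·P.
This yields a degree-3 equation in X; solving on (0,1), X = 0.166.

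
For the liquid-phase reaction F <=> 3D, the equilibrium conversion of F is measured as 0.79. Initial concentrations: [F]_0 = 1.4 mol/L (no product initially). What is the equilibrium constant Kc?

Kc = 124 (mol/L)^2

Let X = conversion of F.
Concentrations: [F] = 1.4 − 1.4X; [D] = 4.2X.
At X = 0.79: [F] = 0.294, [D] = 3.32.
Kc = [D]^3 / ([F]) = 124 (mol/L)^2.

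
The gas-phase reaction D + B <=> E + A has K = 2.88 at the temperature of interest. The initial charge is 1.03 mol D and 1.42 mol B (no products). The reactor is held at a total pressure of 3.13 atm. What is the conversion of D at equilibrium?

X = 0.723

Basis: 1.03 mol D initially; let X = conversion of D. Extent ξ = 1.03X.
Mole table: n_D = 1.03 − 1.03X; n_B = 1.42 − 1.03X; n_E = 1.03X; n_A = 1.03X.
n_T stays at 2.45 (no change in mole number).
With p_i = (n_i/n_T)P, K = p_E p_A / (p_D p_B).
Equating to 2.88 and solving on 0 < X < 1: X = 0.723.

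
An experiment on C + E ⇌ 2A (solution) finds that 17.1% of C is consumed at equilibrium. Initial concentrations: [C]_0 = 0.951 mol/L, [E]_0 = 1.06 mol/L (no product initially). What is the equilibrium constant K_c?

K_c = 0.15

Let X = conversion of C.
Concentrations: [C] = 0.951 − 0.951X; [E] = 1.06 − 0.951X; [A] = 1.9X.
At X = 0.171: [C] = 0.788, [E] = 0.897, [A] = 0.325.
K_c = [A]^2 / ([C] [E]) = 0.15.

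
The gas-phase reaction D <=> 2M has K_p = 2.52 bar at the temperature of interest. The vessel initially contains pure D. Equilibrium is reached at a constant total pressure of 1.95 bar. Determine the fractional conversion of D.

X = 0.494

Take 1 mol D as basis and let X be its fractional conversion, so ξ = X.
At extent ξ: n_D = 1 − X; n_M = 2X.
Summing: n_T = 1 + X.
y_i = n_i/n_T, p_i = y_i·P. K_p = p_M^2 / (p_D).
Equating to 2.52 bar and solving on 0 < X < 1: X = 0.494.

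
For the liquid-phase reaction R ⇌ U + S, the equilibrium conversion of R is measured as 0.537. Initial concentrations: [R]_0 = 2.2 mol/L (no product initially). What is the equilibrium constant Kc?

Kc = 1.37 mol/L

Let X = conversion of R.
Concentrations: [R] = 2.2 − 2.2X; [U] = 2.2X; [S] = 2.2X.
At X = 0.537: [R] = 1.02, [U] = 1.18, [S] = 1.18.
Kc = [U] [S] / ([R]) = 1.37 mol/L.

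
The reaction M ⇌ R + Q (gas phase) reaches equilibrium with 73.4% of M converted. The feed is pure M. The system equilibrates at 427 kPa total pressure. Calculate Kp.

Kp = 499 kPa

Basis: 1 mol M initially; let X = conversion of M. Extent ξ = X.
Species balance: n_M = 1 − X; n_R = X; n_Q = X.
Summing: n_T = 1 + X.
At X = 0.734: n_M = 0.266, n_R = 0.734, n_Q = 0.734, n_T = 1.73.
p_i = (n_i/n_T)·P. Kp = p_R p_Q / (p_M) = 499 kPa.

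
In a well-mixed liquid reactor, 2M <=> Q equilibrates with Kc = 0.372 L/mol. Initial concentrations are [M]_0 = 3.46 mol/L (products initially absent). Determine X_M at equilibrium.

X = 0.541

Let X = conversion of M; extent ξ = 3.46X/2 mol/L.
Concentrations: [M] = 3.46 − 3.46X; [Q] = 1.73X.
Kc = [Q] / ([M]^2).
Setting equal to 0.372 and solving for X on (0,1) gives X = 0.541.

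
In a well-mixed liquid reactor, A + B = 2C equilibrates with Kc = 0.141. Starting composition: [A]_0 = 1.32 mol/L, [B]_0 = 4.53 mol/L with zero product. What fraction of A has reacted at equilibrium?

X = 0.282

Let X = conversion of A; extent ξ = 1.32·X mol/L.
Concentrations: [A] = 1.32 − 1.32X; [B] = 4.53 − 1.32X; [C] = 2.64X.
Kc = [C]^2 / ([A] [B]).
Setting equal to 0.141 and solving for X on (0,1) gives X = 0.282.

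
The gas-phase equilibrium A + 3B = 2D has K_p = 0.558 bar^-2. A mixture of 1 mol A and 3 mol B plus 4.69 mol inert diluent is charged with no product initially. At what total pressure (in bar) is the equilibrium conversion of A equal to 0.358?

Take 1 mol A as basis and let X be its fractional conversion, so ξ = X.
Mole table: n_A = 1 − X; n_B = 3 − 3X; n_D = 2X; n_I = 4.69 (inert).
Summing: n_T = 8.69 − 2X.
K_p = p_D^2 / (p_A p_B^3) with p_i = (n_i/n_T)·P.
At X = 0.358: the mole-fraction product g(X) = Π y_i^ν_i = 7.107. Since K_p = g(X)·P^{-2}, P = (g/K_p)^(1/2) = (7.107/0.558)^(1/2) = 3.57 bar.

P = 3.57 bar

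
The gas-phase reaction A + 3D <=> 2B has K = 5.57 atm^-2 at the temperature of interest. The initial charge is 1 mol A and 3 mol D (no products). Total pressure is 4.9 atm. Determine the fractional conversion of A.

Basis: 1 mol A initially; let X = conversion of A. Extent ξ = X.
Species balance: n_A = 1 − X; n_D = 3 − 3X; n_B = 2X.
n_T = Σnᵢ = 4 − 2X.
Mole fractions y_i = n_i/n_T; K = p_B^2 / (p_A p_D^3) with p_i = y_i·P.
Substituting and setting equal to 5.57 atm^-2 gives a polynomial in X; the root in (0,1) is X = 0.750.

X = 0.750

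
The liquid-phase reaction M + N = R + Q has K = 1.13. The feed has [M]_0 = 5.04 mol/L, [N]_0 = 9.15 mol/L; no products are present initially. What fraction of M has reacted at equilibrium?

X = 0.663

Let X = conversion of M; extent ξ = 5.04·X mol/L.
Concentrations: [M] = 5.04 − 5.04X; [N] = 9.15 − 5.04X; [R] = 5.04X; [Q] = 5.04X.
K = [R] [Q] / ([M] [N]).
Setting equal to 1.13 and solving for X on (0,1) gives X = 0.663.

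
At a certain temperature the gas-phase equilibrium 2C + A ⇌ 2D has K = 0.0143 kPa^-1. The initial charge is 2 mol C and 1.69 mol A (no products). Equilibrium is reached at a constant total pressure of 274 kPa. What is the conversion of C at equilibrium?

Basis: 2 mol C initially; let X = conversion of C. Extent ξ = X.
Moles: n_C = 2 − 2X; n_A = 1.69 − X; n_D = 2X.
Summing: n_T = 3.69 − X.
y_i = n_i/n_T, p_i = y_i·P. K = p_D^2 / (p_C^2 p_A).
Substituting and setting equal to 0.0143 kPa^-1 gives a polynomial in X; the root in (0,1) is X = 0.544.

X = 0.544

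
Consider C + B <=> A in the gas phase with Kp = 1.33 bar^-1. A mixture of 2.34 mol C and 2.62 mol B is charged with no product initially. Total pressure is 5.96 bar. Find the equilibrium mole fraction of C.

Take 2.34 mol C as basis and let X be its fractional conversion, so ξ = 2.34X.
Species balance: n_C = 2.34 − 2.34X; n_B = 2.62 − 2.34X; n_A = 2.34X.
Total moles n_T = 4.96 − 2.34X.
With p_i = (n_i/n_T)P, Kp = p_A / (p_C p_B).
Substituting and setting equal to 1.33 bar^-1 gives a polynomial in X; the root in (0,1) is X = 0.701.
Then n_C = 0.7, n_T = 3.32, so y_C = 0.211.

y_C = 0.211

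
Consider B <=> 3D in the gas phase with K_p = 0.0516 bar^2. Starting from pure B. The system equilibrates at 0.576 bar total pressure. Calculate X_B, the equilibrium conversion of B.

Basis: 1 mol B initially; let X = conversion of B. Extent ξ = X.
At extent ξ: n_B = 1 − X; n_D = 3X.
Total moles n_T = 1 + 2X.
With p_i = (n_i/n_T)P, K_p = p_D^3 / (p_B).
This yields a degree-3 equation in X; solving on (0,1), X = 0.209.

X = 0.209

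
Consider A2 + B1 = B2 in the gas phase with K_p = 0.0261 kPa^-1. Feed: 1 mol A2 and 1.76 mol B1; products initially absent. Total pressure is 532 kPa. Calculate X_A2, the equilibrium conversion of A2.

X = 0.868

Let X = conversion of A2 (basis 1 mol A2); extent of reaction ξ = X.
Species balance: n_A2 = 1 − X; n_B1 = 1.76 − X; n_B2 = X.
Summing: n_T = 2.76 − X.
Mole fractions y_i = n_i/n_T; K_p = p_B2 / (p_A2 p_B1) with p_i = y_i·P.
Equating to 0.0261 kPa^-1 and solving on 0 < X < 1: X = 0.868.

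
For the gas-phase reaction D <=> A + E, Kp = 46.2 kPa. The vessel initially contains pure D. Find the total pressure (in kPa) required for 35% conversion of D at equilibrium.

P = 331 kPa

Basis: 1 mol D initially; let X = conversion of D. Extent ξ = X.
Mole table: n_D = 1 − X; n_A = X; n_E = X.
n_T = Σnᵢ = 1 + X.
Kp = p_A p_E / (p_D) with p_i = (n_i/n_T)·P.
At X = 0.35: the mole-fraction product g(X) = Π y_i^ν_i = 0.1396. Since Kp = g(X)·P^{1}, P = (Kp/g)^(1/1) = (46.2/0.1396)^(1/1) = 331 kPa.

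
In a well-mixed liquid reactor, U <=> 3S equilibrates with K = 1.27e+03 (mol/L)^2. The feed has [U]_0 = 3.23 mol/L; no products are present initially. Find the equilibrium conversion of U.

X = 0.859

Let X = conversion of U; extent ξ = 3.23·X mol/L.
Concentrations: [U] = 3.23 − 3.23X; [S] = 9.69X.
K = [S]^3 / ([U]).
Setting equal to 1.27e+03 and solving for X on (0,1) gives X = 0.859.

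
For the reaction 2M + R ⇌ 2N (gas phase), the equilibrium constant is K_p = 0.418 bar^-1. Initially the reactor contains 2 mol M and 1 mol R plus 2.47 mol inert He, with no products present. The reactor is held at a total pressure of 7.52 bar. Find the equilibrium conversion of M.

Basis: 2 mol M initially; let X = conversion of M. Extent ξ = X.
Mole table: n_M = 2 − 2X; n_R = 1 − X; n_N = 2X; n_I = 2.47 (inert).
Summing: n_T = 5.47 − X.
With p_i = (n_i/n_T)P, K_p = p_N^2 / (p_M^2 p_R).
Equating to 0.418 bar^-1 and solving on 0 < X < 1: X = 0.382.

X = 0.382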